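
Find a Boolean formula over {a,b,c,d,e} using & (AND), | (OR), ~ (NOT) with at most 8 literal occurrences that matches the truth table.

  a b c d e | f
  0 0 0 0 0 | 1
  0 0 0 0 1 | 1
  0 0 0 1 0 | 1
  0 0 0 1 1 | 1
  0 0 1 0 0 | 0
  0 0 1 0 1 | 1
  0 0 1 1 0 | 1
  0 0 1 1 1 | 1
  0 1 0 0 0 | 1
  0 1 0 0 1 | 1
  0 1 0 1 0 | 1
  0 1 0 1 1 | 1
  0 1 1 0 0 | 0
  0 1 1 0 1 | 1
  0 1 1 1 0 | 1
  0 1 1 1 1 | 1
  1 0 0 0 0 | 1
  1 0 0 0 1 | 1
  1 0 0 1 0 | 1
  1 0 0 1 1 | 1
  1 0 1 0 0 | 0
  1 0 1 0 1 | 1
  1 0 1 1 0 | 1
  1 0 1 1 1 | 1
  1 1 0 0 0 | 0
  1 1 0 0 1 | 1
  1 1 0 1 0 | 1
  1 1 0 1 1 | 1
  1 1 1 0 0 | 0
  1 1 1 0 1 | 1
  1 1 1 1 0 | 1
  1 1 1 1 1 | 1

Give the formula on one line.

  ~b = 11111111000000001111111100000000
  ~a = 11111111111111110000000000000000
  (d | ~a) = 11111111111111110011001100110011
  (~b | (d | ~a)) = 11111111111111111111111100110011
  ~c = 11110000111100001111000011110000
  ((~b | (d | ~a)) & ~c) = 11110000111100001111000000110000
  (d | ((~b | (d | ~a)) & ~c)) = 11110011111100111111001100110011
  ~d = 11001100110011001100110011001100
  (a | ~d) = 11001100110011001111111111111111
  (e & (a | ~d)) = 01000100010001000101010101010101
  ((d | ((~b | (d | ~a)) & ~c)) | (e & (a | ~d))) = 11110111111101111111011101110111

((d | ((~b | (d | ~a)) & ~c)) | (e & (a | ~d)))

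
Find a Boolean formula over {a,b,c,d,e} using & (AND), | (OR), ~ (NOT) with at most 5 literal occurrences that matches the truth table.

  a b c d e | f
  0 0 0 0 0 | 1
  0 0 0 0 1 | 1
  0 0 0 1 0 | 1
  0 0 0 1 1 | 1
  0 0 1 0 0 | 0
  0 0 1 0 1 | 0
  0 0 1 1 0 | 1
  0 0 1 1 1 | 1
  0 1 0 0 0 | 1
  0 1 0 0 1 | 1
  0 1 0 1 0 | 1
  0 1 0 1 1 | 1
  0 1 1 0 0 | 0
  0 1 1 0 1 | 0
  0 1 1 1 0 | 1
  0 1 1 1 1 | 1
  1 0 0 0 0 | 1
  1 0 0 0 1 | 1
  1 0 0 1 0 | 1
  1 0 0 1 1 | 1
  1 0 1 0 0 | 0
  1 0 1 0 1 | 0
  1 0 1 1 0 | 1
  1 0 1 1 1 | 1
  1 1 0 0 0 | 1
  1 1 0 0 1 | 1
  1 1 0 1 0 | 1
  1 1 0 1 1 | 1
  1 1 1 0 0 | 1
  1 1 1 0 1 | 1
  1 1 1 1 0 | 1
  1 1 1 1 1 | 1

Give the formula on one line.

  ~c = 11110000111100001111000011110000
  (~c | b) = 11110000111111111111000011111111
  (a & (~c | b)) = 00000000000000001111000011111111
  (~c | d) = 11110011111100111111001111110011
  ((a & (~c | b)) | (~c | d)) = 11110011111100111111001111111111

((a & (~c | b)) | (~c | d))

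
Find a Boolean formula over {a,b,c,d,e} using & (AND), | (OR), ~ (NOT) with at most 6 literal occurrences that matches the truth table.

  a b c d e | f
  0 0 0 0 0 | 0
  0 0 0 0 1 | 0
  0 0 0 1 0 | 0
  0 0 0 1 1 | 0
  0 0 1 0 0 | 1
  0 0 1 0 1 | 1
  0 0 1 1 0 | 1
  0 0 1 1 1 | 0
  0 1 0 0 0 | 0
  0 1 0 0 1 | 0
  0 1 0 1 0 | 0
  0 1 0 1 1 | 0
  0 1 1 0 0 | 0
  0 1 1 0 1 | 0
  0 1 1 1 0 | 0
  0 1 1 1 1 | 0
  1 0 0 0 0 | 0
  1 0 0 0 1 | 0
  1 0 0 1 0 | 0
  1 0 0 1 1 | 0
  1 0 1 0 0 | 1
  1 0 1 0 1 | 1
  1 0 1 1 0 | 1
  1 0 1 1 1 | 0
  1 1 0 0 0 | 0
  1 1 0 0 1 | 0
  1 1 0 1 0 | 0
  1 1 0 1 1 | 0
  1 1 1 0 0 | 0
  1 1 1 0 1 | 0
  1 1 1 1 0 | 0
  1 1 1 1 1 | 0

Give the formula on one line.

((~b & c) & (b | (~e | (~d & c))))

  ~b = 11111111000000001111111100000000
  (~b & c) = 00001111000000000000111100000000
  ~e = 10101010101010101010101010101010
  ~d = 11001100110011001100110011001100
  (~d & c) = 00001100000011000000110000001100
  (~e | (~d & c)) = 10101110101011101010111010101110
  (b | (~e | (~d & c))) = 10101110111111111010111011111111
  ((~b & c) & (b | (~e | (~d & c)))) = 00001110000000000000111000000000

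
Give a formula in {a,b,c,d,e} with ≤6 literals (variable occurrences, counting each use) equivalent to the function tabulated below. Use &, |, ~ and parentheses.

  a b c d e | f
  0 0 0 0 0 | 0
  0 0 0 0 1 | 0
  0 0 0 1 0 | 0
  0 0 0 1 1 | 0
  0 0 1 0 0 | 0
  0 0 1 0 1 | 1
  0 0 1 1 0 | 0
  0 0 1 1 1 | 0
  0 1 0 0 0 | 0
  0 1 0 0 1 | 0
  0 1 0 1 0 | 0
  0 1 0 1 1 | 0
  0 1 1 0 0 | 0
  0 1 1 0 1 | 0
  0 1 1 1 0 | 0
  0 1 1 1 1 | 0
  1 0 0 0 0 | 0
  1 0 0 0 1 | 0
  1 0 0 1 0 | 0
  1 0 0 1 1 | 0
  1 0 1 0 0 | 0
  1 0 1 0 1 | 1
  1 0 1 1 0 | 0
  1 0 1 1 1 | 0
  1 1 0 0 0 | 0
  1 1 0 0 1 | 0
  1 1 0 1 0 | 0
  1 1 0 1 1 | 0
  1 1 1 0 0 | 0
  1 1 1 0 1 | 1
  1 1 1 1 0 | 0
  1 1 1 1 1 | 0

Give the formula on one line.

  ~d = 11001100110011001100110011001100
  ~c = 11110000111100001111000011110000
  ~b = 11111111000000001111111100000000
  (~c | ~b) = 11111111111100001111111111110000
  (a | (~c | ~b)) = 11111111111100001111111111111111
  (~d & (a | (~c | ~b))) = 11001100110000001100110011001100
  (e & (~d & (a | (~c | ~b)))) = 01000100010000000100010001000100
  (c & (e & (~d & (a | (~c | ~b))))) = 00000100000000000000010000000100

(c & (e & (~d & (a | (~c | ~b)))))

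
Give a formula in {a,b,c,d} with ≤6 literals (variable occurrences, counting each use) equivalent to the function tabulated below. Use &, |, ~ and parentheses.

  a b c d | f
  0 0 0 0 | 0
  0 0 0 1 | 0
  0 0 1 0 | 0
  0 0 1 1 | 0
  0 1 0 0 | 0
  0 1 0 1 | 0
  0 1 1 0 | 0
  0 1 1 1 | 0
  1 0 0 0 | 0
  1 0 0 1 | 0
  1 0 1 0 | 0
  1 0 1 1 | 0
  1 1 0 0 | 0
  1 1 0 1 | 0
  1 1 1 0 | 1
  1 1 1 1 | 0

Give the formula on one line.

  (c & a) = 0000000000110011
  ((c & a) & b) = 0000000000000011
  ~d = 1010101010101010
  (((c & a) & b) & ~d) = 0000000000000010

(((c & a) & b) & ~d)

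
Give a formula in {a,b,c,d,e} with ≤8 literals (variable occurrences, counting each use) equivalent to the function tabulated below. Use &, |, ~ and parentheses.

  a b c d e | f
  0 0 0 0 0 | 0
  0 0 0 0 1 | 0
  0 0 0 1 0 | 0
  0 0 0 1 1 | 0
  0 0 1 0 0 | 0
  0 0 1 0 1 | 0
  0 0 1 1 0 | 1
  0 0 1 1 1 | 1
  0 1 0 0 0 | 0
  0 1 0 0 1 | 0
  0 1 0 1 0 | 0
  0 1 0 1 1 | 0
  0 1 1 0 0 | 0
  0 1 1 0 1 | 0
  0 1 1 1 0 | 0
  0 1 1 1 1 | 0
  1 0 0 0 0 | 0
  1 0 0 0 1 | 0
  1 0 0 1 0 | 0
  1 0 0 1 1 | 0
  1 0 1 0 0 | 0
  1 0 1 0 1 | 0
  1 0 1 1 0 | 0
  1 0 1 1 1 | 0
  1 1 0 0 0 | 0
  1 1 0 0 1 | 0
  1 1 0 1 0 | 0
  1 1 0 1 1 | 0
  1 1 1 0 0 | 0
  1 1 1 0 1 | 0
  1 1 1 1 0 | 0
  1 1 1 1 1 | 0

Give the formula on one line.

  ~b = 11111111000000001111111100000000
  ~a = 11111111111111110000000000000000
  (~b & ~a) = 11111111000000000000000000000000
  ((~b & ~a) | b) = 11111111111111110000000011111111
  (~b & c) = 00001111000000000000111100000000
  (d & (~b & c)) = 00000011000000000000001100000000
  (((~b & ~a) | b) & (d & (~b & c))) = 00000011000000000000000000000000

(((~b & ~a) | b) & (d & (~b & c)))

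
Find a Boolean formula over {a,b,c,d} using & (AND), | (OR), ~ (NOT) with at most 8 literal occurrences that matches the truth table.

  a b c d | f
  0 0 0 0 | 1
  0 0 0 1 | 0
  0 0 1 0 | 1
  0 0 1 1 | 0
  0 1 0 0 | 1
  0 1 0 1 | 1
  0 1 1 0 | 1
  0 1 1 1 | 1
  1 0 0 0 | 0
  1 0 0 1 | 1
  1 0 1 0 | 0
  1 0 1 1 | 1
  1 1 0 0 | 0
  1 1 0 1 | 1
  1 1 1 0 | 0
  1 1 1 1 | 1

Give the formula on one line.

((d & ((d & b) | a)) | (~a & ~d))

  (d & b) = 0000010100000101
  ((d & b) | a) = 0000010111111111
  (d & ((d & b) | a)) = 0000010101010101
  ~a = 1111111100000000
  ~d = 1010101010101010
  (~a & ~d) = 1010101000000000
  ((d & ((d & b) | a)) | (~a & ~d)) = 1010111101010101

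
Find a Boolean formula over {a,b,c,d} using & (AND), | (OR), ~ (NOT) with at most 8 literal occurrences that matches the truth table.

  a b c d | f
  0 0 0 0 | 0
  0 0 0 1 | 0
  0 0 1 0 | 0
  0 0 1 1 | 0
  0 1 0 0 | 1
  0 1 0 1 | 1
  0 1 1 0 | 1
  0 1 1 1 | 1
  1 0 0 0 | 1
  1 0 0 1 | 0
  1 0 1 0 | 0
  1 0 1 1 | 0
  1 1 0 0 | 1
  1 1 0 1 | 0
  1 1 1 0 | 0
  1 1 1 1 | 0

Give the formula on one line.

  ~c = 1100110011001100
  (~c & a) = 0000000011001100
  ~d = 1010101010101010
  ((~c & a) & ~d) = 0000000010001000
  ~a = 1111111100000000
  (b & ~a) = 0000111100000000
  (((~c & a) & ~d) | (b & ~a)) = 0000111110001000

(((~c & a) & ~d) | (b & ~a))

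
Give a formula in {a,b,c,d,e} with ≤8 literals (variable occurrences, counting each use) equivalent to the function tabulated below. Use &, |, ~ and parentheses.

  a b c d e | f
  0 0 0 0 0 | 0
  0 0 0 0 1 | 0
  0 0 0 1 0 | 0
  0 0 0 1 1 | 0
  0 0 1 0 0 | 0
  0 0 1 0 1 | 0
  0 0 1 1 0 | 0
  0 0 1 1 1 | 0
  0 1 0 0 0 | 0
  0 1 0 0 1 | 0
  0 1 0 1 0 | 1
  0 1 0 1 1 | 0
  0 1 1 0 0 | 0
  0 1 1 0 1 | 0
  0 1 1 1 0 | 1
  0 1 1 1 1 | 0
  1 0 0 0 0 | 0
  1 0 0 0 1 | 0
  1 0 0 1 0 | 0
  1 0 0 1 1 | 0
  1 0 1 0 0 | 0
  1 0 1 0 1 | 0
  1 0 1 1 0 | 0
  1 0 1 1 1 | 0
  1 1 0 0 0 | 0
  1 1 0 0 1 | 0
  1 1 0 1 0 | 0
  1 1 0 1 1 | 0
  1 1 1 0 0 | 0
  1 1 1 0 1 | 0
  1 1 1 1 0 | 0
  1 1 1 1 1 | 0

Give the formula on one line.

(((d & b) | (c & a)) & (~a & ~e))

  (d & b) = 00000000001100110000000000110011
  (c & a) = 00000000000000000000111100001111
  ((d & b) | (c & a)) = 00000000001100110000111100111111
  ~a = 11111111111111110000000000000000
  ~e = 10101010101010101010101010101010
  (~a & ~e) = 10101010101010100000000000000000
  (((d & b) | (c & a)) & (~a & ~e)) = 00000000001000100000000000000000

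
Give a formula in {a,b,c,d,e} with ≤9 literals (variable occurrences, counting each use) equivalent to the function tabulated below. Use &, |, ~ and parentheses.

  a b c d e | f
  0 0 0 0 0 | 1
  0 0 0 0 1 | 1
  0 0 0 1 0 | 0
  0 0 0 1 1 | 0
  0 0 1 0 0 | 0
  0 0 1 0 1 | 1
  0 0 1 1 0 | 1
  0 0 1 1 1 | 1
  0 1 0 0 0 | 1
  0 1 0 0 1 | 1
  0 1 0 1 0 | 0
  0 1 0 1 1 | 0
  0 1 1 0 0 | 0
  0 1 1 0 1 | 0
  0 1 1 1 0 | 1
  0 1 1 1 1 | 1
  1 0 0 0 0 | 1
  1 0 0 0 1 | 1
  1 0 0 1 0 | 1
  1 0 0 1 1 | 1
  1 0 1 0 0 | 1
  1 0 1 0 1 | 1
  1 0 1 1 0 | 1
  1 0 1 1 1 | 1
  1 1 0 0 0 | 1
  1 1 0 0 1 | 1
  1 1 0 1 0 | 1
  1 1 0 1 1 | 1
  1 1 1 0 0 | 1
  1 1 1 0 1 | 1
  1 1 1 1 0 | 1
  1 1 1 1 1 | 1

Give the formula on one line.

  ~d = 11001100110011001100110011001100
  ~c = 11110000111100001111000011110000
  (~d & ~c) = 11000000110000001100000011000000
  ((~d & ~c) | a) = 11000000110000001111111111111111
  ~b = 11111111000000001111111100000000
  (~b & e) = 01010101000000000101010100000000
  (d | (~b & e)) = 01110111001100110111011100110011
  (c & (d | (~b & e))) = 00000111000000110000011100000011
  (((~d & ~c) | a) | (c & (d | (~b & e)))) = 11000111110000111111111111111111

(((~d & ~c) | a) | (c & (d | (~b & e))))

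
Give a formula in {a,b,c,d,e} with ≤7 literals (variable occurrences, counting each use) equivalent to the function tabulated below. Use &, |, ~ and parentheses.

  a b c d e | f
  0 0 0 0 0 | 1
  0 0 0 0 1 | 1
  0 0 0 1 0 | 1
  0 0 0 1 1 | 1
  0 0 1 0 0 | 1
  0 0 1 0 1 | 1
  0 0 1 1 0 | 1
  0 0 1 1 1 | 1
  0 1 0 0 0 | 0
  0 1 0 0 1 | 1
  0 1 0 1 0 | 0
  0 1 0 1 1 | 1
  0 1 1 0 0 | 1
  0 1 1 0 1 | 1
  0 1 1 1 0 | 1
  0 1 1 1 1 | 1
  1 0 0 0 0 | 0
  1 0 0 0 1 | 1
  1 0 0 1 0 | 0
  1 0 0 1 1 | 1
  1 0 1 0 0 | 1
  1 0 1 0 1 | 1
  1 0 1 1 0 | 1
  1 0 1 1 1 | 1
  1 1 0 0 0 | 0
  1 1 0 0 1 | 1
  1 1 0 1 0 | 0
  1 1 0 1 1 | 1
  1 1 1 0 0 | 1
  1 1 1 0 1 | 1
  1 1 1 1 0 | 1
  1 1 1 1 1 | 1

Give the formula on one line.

(((~a | e) & (e | ~b)) | c)

  ~a = 11111111111111110000000000000000
  (~a | e) = 11111111111111110101010101010101
  ~b = 11111111000000001111111100000000
  (e | ~b) = 11111111010101011111111101010101
  ((~a | e) & (e | ~b)) = 11111111010101010101010101010101
  (((~a | e) & (e | ~b)) | c) = 11111111010111110101111101011111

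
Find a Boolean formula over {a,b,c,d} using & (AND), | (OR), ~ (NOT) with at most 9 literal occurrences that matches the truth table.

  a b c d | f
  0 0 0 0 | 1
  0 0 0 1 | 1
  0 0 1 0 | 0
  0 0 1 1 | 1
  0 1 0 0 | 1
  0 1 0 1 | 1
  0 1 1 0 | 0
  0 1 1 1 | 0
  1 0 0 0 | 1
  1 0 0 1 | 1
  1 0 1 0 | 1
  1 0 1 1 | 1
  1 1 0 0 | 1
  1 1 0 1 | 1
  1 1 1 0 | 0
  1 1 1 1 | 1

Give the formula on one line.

((~c | ((~b | (a & d)) & c)) & ((a | ~c) | (b | d)))

  ~c = 1100110011001100
  ~b = 1111000011110000
  (a & d) = 0000000001010101
  (~b | (a & d)) = 1111000011110101
  ((~b | (a & d)) & c) = 0011000000110001
  (~c | ((~b | (a & d)) & c)) = 1111110011111101
  (a | ~c) = 1100110011111111
  (b | d) = 0101111101011111
  ((a | ~c) | (b | d)) = 1101111111111111
  ((~c | ((~b | (a & d)) & c)) & ((a | ~c) | (b | d))) = 1101110011111101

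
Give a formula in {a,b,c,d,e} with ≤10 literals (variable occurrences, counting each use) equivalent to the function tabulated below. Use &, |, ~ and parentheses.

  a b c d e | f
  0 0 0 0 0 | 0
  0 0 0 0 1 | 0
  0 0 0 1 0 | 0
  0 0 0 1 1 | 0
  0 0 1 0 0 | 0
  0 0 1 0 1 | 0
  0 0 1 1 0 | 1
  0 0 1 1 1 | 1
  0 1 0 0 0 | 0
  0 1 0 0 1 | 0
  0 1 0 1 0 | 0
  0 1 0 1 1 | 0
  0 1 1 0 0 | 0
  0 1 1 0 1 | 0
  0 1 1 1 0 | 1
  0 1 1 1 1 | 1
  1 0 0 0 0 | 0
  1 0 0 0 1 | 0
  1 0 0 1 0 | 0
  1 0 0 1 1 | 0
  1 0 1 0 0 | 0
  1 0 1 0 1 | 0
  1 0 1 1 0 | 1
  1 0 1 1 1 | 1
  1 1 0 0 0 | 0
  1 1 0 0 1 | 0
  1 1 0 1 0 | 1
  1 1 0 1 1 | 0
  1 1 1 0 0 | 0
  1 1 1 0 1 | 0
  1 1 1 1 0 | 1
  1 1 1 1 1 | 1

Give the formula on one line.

((~e & ((d & a) & (~d | b))) | (d & c))

  ~e = 10101010101010101010101010101010
  (d & a) = 00000000000000000011001100110011
  ~d = 11001100110011001100110011001100
  (~d | b) = 11001100111111111100110011111111
  ((d & a) & (~d | b)) = 00000000000000000000000000110011
  (~e & ((d & a) & (~d | b))) = 00000000000000000000000000100010
  (d & c) = 00000011000000110000001100000011
  ((~e & ((d & a) & (~d | b))) | (d & c)) = 00000011000000110000001100100011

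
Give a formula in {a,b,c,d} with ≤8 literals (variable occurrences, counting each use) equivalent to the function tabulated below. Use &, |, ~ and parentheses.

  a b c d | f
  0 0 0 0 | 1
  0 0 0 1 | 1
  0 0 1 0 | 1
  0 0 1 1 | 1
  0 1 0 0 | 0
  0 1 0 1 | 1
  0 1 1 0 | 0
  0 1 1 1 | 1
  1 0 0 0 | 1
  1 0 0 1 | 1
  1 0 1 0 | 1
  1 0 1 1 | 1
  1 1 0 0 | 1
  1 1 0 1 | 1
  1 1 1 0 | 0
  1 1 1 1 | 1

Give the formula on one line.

(((~c | (~a & d)) & a) | (d | ~b))

  ~c = 1100110011001100
  ~a = 1111111100000000
  (~a & d) = 0101010100000000
  (~c | (~a & d)) = 1101110111001100
  ((~c | (~a & d)) & a) = 0000000011001100
  ~b = 1111000011110000
  (d | ~b) = 1111010111110101
  (((~c | (~a & d)) & a) | (d | ~b)) = 1111010111111101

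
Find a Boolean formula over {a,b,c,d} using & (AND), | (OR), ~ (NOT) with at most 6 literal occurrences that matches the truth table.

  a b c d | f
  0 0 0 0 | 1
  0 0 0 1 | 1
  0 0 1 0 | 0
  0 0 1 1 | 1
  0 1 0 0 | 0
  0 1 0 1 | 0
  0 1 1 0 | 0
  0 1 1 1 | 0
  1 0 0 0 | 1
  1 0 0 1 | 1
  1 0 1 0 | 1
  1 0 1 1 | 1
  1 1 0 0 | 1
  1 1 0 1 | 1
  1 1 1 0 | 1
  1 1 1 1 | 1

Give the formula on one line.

((~b & (~c | d)) | a)

  ~b = 1111000011110000
  ~c = 1100110011001100
  (~c | d) = 1101110111011101
  (~b & (~c | d)) = 1101000011010000
  ((~b & (~c | d)) | a) = 1101000011111111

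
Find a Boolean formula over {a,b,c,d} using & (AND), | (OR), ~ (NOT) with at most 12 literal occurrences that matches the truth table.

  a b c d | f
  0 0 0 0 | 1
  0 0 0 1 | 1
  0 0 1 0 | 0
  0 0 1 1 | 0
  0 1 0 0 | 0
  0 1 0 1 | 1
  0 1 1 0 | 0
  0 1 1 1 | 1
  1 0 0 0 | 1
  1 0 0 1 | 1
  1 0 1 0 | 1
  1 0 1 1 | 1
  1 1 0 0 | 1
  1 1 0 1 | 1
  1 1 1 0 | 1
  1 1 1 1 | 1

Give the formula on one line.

  ~b = 1111000011110000
  ~c = 1100110011001100
  (a | ~c) = 1100110011111111
  (~b & (a | ~c)) = 1100000011110000
  ((~b & (a | ~c)) & ~c) = 1100000011000000
  (~c & a) = 0000000011001100
  (((~b & (a | ~c)) & ~c) | (~c & a)) = 1100000011001100
  (b & d) = 0000010100000101
  (a | (b & d)) = 0000010111111111
  ((((~b & (a | ~c)) & ~c) | (~c & a)) | (a | (b & d))) = 1100010111111111

((((~b & (a | ~c)) & ~c) | (~c & a)) | (a | (b & d)))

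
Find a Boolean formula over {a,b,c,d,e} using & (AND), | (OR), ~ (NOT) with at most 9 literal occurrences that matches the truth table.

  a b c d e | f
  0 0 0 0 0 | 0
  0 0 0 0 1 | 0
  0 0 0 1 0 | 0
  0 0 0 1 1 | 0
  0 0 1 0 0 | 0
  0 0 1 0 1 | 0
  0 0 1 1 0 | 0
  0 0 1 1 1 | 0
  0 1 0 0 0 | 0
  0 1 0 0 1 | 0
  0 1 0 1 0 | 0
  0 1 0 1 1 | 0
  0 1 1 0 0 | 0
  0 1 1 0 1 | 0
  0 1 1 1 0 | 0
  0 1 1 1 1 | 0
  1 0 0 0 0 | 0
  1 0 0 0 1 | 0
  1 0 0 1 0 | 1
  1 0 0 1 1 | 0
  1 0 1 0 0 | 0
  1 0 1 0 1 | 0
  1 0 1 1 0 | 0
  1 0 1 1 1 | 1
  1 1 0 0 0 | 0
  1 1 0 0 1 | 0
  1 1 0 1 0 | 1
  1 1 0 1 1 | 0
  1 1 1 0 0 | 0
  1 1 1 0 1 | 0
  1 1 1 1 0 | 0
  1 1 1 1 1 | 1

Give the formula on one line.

(((~e | (d & c)) & (d & a)) & (e | ~c))

  ~e = 10101010101010101010101010101010
  (d & c) = 00000011000000110000001100000011
  (~e | (d & c)) = 10101011101010111010101110101011
  (d & a) = 00000000000000000011001100110011
  ((~e | (d & c)) & (d & a)) = 00000000000000000010001100100011
  ~c = 11110000111100001111000011110000
  (e | ~c) = 11110101111101011111010111110101
  (((~e | (d & c)) & (d & a)) & (e | ~c)) = 00000000000000000010000100100001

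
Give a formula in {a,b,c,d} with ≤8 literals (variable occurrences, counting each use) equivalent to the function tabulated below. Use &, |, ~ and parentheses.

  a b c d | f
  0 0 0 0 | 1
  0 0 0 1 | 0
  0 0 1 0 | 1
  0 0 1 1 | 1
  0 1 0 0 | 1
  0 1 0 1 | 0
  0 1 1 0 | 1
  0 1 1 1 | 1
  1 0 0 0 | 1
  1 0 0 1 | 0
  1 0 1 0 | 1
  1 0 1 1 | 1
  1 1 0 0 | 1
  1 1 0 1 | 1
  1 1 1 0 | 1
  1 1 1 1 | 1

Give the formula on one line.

  (a & d) = 0000000001010101
  ((a & d) & b) = 0000000000000101
  ~d = 1010101010101010
  (~d | c) = 1011101110111011
  (((a & d) & b) | (~d | c)) = 1011101110111111

(((a & d) & b) | (~d | c))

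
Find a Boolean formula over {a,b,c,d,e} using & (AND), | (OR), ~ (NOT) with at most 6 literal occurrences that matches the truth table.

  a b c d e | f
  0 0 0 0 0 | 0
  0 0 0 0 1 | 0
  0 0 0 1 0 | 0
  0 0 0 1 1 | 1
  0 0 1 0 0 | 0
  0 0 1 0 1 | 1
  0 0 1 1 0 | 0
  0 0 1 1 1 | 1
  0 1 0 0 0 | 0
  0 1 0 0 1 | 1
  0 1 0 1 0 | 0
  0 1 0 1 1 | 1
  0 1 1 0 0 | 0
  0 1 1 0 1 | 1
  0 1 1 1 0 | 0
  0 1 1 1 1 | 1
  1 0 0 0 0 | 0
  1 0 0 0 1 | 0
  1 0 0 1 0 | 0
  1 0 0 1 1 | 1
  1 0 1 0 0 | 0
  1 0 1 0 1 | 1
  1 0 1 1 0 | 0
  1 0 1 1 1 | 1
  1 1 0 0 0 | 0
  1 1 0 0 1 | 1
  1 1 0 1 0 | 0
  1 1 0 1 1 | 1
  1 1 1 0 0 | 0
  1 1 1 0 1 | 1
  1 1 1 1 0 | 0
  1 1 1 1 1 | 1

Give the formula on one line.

  (e & b) = 00000000010101010000000001010101
  (c | (e & b)) = 00001111010111110000111101011111
  (d | (c | (e & b))) = 00111111011111110011111101111111
  (e & (d | (c | (e & b)))) = 00010101010101010001010101010101

(e & (d | (c | (e & b))))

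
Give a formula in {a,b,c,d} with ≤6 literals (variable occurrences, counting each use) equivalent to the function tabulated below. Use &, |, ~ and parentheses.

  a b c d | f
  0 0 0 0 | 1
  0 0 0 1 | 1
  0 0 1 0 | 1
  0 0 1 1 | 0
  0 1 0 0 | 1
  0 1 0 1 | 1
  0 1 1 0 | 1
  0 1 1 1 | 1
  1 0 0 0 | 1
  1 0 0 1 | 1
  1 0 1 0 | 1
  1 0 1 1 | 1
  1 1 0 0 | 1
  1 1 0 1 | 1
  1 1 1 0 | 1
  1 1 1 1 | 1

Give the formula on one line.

(((b | a) | ~d) | ~c)

  (b | a) = 0000111111111111
  ~d = 1010101010101010
  ((b | a) | ~d) = 1010111111111111
  ~c = 1100110011001100
  (((b | a) | ~d) | ~c) = 1110111111111111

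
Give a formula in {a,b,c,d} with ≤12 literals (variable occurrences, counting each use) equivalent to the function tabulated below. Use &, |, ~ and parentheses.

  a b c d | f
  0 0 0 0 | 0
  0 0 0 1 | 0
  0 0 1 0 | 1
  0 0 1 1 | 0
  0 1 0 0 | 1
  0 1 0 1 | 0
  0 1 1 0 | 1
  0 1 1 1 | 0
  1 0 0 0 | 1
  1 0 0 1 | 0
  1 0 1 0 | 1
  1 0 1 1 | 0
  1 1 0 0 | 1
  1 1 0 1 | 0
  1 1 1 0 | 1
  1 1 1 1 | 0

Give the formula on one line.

(~d & ((((~d & (~c | ~b)) & a) | (c | (b & ~d))) | d))

  ~d = 1010101010101010
  ~c = 1100110011001100
  ~b = 1111000011110000
  (~c | ~b) = 1111110011111100
  (~d & (~c | ~b)) = 1010100010101000
  ((~d & (~c | ~b)) & a) = 0000000010101000
  (b & ~d) = 0000101000001010
  (c | (b & ~d)) = 0011101100111011
  (((~d & (~c | ~b)) & a) | (c | (b & ~d))) = 0011101110111011
  ((((~d & (~c | ~b)) & a) | (c | (b & ~d))) | d) = 0111111111111111
  (~d & ((((~d & (~c | ~b)) & a) | (c | (b & ~d))) | d)) = 0010101010101010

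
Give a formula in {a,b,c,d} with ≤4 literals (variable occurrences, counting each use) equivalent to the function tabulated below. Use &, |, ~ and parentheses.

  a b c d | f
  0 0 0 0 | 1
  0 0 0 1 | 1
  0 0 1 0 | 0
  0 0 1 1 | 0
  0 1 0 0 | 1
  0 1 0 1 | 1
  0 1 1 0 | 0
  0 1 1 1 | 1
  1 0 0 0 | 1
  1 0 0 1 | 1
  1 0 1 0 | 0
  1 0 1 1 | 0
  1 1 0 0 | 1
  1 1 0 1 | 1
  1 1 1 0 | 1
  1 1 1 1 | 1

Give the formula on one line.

(~c | (b & (d | a)))

  ~c = 1100110011001100
  (d | a) = 0101010111111111
  (b & (d | a)) = 0000010100001111
  (~c | (b & (d | a))) = 1100110111001111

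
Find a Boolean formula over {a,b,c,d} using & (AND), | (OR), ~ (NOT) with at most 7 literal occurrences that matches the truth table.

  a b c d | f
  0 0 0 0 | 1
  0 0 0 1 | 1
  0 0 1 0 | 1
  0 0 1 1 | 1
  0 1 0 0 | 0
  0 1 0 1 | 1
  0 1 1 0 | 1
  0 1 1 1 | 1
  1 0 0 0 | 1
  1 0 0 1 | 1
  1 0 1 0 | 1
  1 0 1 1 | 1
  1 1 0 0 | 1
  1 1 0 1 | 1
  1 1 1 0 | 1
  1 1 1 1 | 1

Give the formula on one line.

(((~d & ~b) | (a | c)) | (d | c))

  ~d = 1010101010101010
  ~b = 1111000011110000
  (~d & ~b) = 1010000010100000
  (a | c) = 0011001111111111
  ((~d & ~b) | (a | c)) = 1011001111111111
  (d | c) = 0111011101110111
  (((~d & ~b) | (a | c)) | (d | c)) = 1111011111111111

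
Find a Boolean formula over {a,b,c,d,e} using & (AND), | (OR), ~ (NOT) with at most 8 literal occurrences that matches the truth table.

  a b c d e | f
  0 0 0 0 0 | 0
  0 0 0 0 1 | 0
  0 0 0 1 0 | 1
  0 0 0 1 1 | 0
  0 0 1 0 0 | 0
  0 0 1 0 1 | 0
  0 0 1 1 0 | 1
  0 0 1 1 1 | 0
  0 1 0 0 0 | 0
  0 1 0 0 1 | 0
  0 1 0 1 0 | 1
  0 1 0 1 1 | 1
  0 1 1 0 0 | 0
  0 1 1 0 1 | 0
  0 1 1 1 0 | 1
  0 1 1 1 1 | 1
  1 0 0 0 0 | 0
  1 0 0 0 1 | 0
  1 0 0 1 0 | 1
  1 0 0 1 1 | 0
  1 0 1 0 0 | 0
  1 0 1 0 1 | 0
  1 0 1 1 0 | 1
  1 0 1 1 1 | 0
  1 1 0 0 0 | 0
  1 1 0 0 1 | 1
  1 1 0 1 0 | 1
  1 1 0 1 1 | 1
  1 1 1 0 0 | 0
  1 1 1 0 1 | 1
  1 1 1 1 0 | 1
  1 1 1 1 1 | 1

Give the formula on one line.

((b | ~e) & ((e & a) | d))

  ~e = 10101010101010101010101010101010
  (b | ~e) = 10101010111111111010101011111111
  (e & a) = 00000000000000000101010101010101
  ((e & a) | d) = 00110011001100110111011101110111
  ((b | ~e) & ((e & a) | d)) = 00100010001100110010001001110111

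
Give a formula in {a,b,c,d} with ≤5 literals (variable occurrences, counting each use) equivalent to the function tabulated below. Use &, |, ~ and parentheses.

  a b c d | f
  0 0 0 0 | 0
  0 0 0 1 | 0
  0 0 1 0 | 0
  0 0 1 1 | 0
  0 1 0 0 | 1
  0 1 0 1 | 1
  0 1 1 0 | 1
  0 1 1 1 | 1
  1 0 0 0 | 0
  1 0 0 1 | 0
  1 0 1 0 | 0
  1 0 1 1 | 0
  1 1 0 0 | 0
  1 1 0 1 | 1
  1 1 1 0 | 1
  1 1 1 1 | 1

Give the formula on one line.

  ~a = 1111111100000000
  (c | d) = 0111011101110111
  (b & (c | d)) = 0000011100000111
  (~a | (b & (c | d))) = 1111111100000111
  ((~a | (b & (c | d))) & b) = 0000111100000111

((~a | (b & (c | d))) & b)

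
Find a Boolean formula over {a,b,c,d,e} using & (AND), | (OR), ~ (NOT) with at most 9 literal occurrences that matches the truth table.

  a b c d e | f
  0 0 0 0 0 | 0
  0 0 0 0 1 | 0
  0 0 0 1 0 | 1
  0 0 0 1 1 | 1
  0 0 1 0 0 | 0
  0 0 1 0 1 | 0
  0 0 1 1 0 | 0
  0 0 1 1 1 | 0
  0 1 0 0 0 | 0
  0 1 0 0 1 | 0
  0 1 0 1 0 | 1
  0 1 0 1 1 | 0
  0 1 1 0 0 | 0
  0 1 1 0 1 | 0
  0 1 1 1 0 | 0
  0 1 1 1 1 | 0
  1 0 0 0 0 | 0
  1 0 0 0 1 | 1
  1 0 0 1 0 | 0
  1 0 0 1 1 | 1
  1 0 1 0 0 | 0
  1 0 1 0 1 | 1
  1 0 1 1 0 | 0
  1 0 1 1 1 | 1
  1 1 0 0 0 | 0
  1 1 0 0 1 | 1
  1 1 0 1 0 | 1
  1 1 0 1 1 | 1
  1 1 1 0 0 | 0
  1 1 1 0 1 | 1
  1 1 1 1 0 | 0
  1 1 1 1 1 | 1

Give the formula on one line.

((a & e) | (((~e | ~b) & (d & ~c)) & ((d & ~a) | b)))

  (a & e) = 00000000000000000101010101010101
  ~e = 10101010101010101010101010101010
  ~b = 11111111000000001111111100000000
  (~e | ~b) = 11111111101010101111111110101010
  ~c = 11110000111100001111000011110000
  (d & ~c) = 00110000001100000011000000110000
  ((~e | ~b) & (d & ~c)) = 00110000001000000011000000100000
  ~a = 11111111111111110000000000000000
  (d & ~a) = 00110011001100110000000000000000
  ((d & ~a) | b) = 00110011111111110000000011111111
  (((~e | ~b) & (d & ~c)) & ((d & ~a) | b)) = 00110000001000000000000000100000
  ((a & e) | (((~e | ~b) & (d & ~c)) & ((d & ~a) | b))) = 00110000001000000101010101110101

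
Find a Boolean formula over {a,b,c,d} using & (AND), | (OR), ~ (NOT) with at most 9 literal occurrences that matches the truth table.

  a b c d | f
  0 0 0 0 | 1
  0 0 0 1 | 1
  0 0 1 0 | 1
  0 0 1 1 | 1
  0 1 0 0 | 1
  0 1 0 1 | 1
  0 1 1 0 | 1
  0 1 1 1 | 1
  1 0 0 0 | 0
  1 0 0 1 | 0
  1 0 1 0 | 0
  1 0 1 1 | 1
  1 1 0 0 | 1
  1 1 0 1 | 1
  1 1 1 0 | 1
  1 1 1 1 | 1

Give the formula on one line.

  ~b = 1111000011110000
  (d & c) = 0001000100010001
  ((d & c) & a) = 0000000000010001
  (~b & ((d & c) & a)) = 0000000000010000
  ~a = 1111111100000000
  (~a | b) = 1111111100001111
  ((~b & ((d & c) & a)) | (~a | b)) = 1111111100011111

((~b & ((d & c) & a)) | (~a | b))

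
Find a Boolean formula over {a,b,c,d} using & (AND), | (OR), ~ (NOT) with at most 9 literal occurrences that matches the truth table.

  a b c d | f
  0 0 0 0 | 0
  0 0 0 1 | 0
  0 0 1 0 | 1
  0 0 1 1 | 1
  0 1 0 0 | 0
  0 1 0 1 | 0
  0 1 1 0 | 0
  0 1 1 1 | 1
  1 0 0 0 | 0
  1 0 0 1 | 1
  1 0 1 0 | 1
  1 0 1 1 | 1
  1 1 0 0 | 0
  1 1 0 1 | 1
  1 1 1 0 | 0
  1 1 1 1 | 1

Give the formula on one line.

((d & a) | (c & ((d & ~a) | ~b)))

  (d & a) = 0000000001010101
  ~a = 1111111100000000
  (d & ~a) = 0101010100000000
  ~b = 1111000011110000
  ((d & ~a) | ~b) = 1111010111110000
  (c & ((d & ~a) | ~b)) = 0011000100110000
  ((d & a) | (c & ((d & ~a) | ~b))) = 0011000101110101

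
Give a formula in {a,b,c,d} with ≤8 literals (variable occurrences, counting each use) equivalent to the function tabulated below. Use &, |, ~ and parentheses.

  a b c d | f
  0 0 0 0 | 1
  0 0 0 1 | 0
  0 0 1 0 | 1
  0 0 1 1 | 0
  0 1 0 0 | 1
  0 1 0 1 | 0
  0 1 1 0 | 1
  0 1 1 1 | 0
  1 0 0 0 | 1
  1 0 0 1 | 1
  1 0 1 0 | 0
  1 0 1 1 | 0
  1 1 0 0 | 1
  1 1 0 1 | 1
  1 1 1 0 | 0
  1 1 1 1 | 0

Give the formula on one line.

  ~c = 1100110011001100
  (a & ~c) = 0000000011001100
  ~d = 1010101010101010
  (b & ~c) = 0000110000001100
  ~a = 1111111100000000
  ((b & ~c) | ~a) = 1111111100001100
  (~d & ((b & ~c) | ~a)) = 1010101000001000
  ((a & ~c) | (~d & ((b & ~c) | ~a))) = 1010101011001100

((a & ~c) | (~d & ((b & ~c) | ~a)))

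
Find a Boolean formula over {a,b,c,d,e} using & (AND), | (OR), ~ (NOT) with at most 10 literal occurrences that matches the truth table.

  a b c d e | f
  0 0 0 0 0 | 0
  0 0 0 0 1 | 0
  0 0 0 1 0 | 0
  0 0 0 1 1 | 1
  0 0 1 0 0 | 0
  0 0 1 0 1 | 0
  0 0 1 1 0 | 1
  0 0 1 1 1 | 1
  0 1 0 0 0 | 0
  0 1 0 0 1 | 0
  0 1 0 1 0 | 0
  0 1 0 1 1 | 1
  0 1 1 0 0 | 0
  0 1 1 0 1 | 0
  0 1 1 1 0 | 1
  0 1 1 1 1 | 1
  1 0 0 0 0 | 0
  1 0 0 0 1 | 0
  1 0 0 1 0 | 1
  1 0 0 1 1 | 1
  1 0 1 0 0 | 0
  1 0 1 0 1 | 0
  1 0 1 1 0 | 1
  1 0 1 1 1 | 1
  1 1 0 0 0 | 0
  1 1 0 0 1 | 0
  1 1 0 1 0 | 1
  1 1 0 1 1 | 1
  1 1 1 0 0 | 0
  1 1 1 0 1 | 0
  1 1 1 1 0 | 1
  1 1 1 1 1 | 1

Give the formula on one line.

(((a | c) | ((b & e) | (d & e))) & d)

  (a | c) = 00001111000011111111111111111111
  (b & e) = 00000000010101010000000001010101
  (d & e) = 00010001000100010001000100010001
  ((b & e) | (d & e)) = 00010001010101010001000101010101
  ((a | c) | ((b & e) | (d & e))) = 00011111010111111111111111111111
  (((a | c) | ((b & e) | (d & e))) & d) = 00010011000100110011001100110011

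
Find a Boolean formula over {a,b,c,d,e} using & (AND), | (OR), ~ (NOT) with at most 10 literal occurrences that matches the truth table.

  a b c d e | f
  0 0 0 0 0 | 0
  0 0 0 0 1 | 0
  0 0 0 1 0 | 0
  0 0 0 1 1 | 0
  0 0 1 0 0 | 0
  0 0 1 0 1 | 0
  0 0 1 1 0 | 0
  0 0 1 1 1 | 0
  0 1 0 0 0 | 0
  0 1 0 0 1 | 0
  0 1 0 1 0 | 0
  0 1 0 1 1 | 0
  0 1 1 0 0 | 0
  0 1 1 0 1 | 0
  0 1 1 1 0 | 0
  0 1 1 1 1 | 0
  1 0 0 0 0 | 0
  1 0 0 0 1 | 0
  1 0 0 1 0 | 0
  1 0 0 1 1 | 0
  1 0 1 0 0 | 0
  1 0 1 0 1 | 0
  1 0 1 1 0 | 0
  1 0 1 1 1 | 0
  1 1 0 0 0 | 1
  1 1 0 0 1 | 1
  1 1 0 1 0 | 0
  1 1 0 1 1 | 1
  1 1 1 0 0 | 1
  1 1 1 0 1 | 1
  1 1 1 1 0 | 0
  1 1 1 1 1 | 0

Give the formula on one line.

  ~a = 11111111111111110000000000000000
  (b | ~a) = 11111111111111110000000011111111
  ~c = 11110000111100001111000011110000
  ~d = 11001100110011001100110011001100
  (~c | ~d) = 11111100111111001111110011111100
  (a & (~c | ~d)) = 00000000000000001111110011111100
  (b & e) = 00000000010101010000000001010101
  ((a & (~c | ~d)) & (b & e)) = 00000000000000000000000001010100
  (~d & a) = 00000000000000001100110011001100
  (((a & (~c | ~d)) & (b & e)) | (~d & a)) = 00000000000000001100110011011100
  ((b | ~a) & (((a & (~c | ~d)) & (b & e)) | (~d & a))) = 00000000000000000000000011011100

((b | ~a) & (((a & (~c | ~d)) & (b & e)) | (~d & a)))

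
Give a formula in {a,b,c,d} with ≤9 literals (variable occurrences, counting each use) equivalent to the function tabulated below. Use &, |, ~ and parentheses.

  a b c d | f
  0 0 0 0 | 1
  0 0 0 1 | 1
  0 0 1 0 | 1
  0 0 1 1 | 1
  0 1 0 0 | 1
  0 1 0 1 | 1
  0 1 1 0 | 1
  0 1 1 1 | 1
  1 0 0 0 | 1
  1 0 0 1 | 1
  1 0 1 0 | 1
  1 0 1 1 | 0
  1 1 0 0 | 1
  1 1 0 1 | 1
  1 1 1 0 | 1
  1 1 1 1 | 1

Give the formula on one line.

((~d | (c & ~a)) | ((d & (~c | a)) & (b | ~c)))

  ~d = 1010101010101010
  ~a = 1111111100000000
  (c & ~a) = 0011001100000000
  (~d | (c & ~a)) = 1011101110101010
  ~c = 1100110011001100
  (~c | a) = 1100110011111111
  (d & (~c | a)) = 0100010001010101
  (b | ~c) = 1100111111001111
  ((d & (~c | a)) & (b | ~c)) = 0100010001000101
  ((~d | (c & ~a)) | ((d & (~c | a)) & (b | ~c))) = 1111111111101111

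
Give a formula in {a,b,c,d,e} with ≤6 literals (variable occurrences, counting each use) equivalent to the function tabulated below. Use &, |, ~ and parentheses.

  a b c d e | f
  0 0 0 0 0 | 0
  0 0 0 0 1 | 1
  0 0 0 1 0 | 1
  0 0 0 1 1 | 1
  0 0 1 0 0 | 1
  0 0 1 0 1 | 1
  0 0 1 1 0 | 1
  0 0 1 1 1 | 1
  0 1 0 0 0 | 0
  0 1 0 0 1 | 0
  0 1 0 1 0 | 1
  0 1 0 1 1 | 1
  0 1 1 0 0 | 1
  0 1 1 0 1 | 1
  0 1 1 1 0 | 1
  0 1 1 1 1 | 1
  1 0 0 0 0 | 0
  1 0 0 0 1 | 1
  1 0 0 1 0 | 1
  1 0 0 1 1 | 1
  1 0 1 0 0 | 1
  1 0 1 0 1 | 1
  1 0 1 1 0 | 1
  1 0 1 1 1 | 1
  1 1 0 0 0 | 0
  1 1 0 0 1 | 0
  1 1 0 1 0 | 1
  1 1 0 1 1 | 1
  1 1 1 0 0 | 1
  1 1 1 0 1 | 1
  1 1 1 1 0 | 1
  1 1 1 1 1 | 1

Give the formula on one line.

  ~b = 11111111000000001111111100000000
  (~b & e) = 01010101000000000101010100000000
  (c | (~b & e)) = 01011111000011110101111100001111
  (d | (c | (~b & e))) = 01111111001111110111111100111111

(d | (c | (~b & e)))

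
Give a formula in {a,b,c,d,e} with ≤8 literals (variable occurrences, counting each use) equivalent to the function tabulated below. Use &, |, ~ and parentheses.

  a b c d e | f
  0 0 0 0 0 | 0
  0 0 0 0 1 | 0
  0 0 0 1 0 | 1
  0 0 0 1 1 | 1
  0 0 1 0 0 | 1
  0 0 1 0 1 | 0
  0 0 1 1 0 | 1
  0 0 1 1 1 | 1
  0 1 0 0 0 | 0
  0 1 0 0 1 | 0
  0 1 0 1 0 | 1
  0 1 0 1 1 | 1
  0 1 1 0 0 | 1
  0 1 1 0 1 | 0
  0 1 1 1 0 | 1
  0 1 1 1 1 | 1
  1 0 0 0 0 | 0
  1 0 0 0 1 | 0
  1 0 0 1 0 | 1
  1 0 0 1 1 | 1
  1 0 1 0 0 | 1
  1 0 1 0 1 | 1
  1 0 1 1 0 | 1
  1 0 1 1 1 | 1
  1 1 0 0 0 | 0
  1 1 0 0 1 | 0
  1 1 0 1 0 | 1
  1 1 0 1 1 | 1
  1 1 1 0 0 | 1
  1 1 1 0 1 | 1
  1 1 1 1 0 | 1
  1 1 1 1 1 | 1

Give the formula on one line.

  ~e = 10101010101010101010101010101010
  (d | ~e) = 10111011101110111011101110111011
  (a | (d | ~e)) = 10111011101110111111111111111111
  (c & (a | (d | ~e))) = 00001011000010110000111100001111
  ~c = 11110000111100001111000011110000
  (d & ~c) = 00110000001100000011000000110000
  ((c & (a | (d | ~e))) | (d & ~c)) = 00111011001110110011111100111111

((c & (a | (d | ~e))) | (d & ~c))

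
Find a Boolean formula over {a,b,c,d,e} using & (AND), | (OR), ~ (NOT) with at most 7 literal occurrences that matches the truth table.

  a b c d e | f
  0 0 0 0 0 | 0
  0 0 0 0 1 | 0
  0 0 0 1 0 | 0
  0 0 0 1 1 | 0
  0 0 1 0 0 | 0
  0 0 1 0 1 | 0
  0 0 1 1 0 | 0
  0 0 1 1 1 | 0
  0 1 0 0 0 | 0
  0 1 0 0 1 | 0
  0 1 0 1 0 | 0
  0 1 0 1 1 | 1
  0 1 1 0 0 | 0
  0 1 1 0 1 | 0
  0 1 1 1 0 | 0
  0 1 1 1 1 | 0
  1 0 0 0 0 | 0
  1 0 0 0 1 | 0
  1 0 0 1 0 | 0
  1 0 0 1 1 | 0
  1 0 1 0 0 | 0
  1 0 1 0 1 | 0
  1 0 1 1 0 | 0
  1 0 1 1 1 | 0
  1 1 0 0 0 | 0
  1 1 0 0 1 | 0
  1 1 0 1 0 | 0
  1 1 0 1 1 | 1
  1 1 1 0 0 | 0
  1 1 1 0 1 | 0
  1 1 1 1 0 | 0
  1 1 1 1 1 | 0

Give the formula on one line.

(((~c & e) & b) & (~c & (d & e)))

  ~c = 11110000111100001111000011110000
  (~c & e) = 01010000010100000101000001010000
  ((~c & e) & b) = 00000000010100000000000001010000
  (d & e) = 00010001000100010001000100010001
  (~c & (d & e)) = 00010000000100000001000000010000
  (((~c & e) & b) & (~c & (d & e))) = 00000000000100000000000000010000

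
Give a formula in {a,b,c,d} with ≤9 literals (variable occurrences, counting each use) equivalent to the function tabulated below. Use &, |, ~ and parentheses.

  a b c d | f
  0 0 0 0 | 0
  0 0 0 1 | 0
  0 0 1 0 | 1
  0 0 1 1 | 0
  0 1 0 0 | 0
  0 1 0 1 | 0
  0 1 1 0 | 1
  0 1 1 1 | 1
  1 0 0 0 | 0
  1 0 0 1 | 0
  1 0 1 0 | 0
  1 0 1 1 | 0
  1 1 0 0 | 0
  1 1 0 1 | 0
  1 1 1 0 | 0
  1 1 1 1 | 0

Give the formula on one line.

  ~c = 1100110011001100
  (b | ~c) = 1100111111001111
  ~d = 1010101010101010
  (a & c) = 0000000000110011
  ((a & c) | b) = 0000111100111111
  (~d | ((a & c) | b)) = 1010111110111111
  ((b | ~c) | (~d | ((a & c) | b))) = 1110111111111111
  (c & ((b | ~c) | (~d | ((a & c) | b)))) = 0010001100110011
  ~a = 1111111100000000
  ((c & ((b | ~c) | (~d | ((a & c) | b)))) & ~a) = 0010001100000000

((c & ((b | ~c) | (~d | ((a & c) | b)))) & ~a)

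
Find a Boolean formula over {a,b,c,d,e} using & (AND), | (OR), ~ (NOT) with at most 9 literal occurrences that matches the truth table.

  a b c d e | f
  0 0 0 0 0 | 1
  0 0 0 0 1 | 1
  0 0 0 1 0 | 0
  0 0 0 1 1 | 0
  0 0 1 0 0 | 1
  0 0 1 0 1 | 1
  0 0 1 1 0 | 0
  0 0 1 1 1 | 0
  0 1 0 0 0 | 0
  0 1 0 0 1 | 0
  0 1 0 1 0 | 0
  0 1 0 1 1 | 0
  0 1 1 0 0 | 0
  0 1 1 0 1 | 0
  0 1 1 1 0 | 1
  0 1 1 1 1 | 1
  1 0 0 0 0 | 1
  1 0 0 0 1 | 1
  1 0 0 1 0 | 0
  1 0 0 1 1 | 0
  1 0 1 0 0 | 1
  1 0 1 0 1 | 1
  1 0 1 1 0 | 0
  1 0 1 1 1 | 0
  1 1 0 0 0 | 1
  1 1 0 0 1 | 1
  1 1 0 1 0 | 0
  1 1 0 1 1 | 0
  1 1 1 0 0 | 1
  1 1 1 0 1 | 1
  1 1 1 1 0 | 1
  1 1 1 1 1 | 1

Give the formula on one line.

  ~d = 11001100110011001100110011001100
  (a | d) = 00110011001100111111111111111111
  ~b = 11111111000000001111111100000000
  ((a | d) | ~b) = 11111111001100111111111111111111
  (~d & ((a | d) | ~b)) = 11001100000000001100110011001100
  (b & d) = 00000000001100110000000000110011
  ((b & d) & c) = 00000000000000110000000000000011
  ((~d & ((a | d) | ~b)) | ((b & d) & c)) = 11001100000000111100110011001111

((~d & ((a | d) | ~b)) | ((b & d) & c))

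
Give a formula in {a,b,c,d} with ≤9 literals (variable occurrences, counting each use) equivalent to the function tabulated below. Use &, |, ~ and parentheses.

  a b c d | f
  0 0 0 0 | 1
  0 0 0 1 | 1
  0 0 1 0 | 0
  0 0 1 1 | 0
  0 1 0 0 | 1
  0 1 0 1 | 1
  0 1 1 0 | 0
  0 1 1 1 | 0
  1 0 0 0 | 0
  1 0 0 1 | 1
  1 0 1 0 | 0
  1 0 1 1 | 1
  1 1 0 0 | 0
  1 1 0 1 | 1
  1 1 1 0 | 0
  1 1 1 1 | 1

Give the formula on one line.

  ~c = 1100110011001100
  ~a = 1111111100000000
  (~c & ~a) = 1100110000000000
  (c | (~c & ~a)) = 1111111100110011
  (~c & (c | (~c & ~a))) = 1100110000000000
  (a & d) = 0000000001010101
  ((~c & (c | (~c & ~a))) | (a & d)) = 1100110001010101

((~c & (c | (~c & ~a))) | (a & d))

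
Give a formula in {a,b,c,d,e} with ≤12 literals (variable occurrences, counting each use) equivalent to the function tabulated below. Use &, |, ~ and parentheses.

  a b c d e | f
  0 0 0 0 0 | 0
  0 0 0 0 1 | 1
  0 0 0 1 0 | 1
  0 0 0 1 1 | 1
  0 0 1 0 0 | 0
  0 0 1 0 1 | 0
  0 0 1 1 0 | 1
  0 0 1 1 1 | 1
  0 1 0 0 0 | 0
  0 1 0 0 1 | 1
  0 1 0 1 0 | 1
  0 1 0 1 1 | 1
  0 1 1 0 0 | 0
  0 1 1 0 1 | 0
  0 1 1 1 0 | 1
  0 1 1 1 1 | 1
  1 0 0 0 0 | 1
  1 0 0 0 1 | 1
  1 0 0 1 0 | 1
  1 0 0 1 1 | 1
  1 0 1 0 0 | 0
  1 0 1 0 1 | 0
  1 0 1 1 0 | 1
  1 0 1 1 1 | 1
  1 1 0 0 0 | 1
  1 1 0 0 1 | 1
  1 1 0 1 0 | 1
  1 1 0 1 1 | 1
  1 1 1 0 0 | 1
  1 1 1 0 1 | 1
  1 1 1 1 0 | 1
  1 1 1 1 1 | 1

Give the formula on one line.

  ~c = 11110000111100001111000011110000
  ~b = 11111111000000001111111100000000
  (~b & c) = 00001111000000000000111100000000
  ((~b & c) | a) = 00001111000000001111111111111111
  (e | ((~b & c) | a)) = 01011111010101011111111111111111
  (~c & (e | ((~b & c) | a))) = 01010000010100001111000011110000
  ~a = 11111111111111110000000000000000
  (~a | b) = 11111111111111110000000011111111
  (a & (~a | b)) = 00000000000000000000000011111111
  ((a & (~a | b)) | d) = 00110011001100110011001111111111
  ((~c & (e | ((~b & c) | a))) | ((a & (~a | b)) | d)) = 01110011011100111111001111111111

((~c & (e | ((~b & c) | a))) | ((a & (~a | b)) | d))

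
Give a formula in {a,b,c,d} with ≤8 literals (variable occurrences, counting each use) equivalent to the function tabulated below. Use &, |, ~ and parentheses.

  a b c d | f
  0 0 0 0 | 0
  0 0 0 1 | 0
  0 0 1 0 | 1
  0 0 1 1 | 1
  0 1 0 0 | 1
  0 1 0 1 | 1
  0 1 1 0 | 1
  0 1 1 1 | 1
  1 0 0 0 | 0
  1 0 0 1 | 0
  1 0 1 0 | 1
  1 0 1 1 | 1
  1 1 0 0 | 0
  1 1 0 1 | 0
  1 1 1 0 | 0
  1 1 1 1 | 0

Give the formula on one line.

  ~b = 1111000011110000
  (~b & a) = 0000000011110000
  ~a = 1111111100000000
  ((~b & a) | ~a) = 1111111111110000
  (c | b) = 0011111100111111
  (((~b & a) | ~a) & (c | b)) = 0011111100110000

(((~b & a) | ~a) & (c | b))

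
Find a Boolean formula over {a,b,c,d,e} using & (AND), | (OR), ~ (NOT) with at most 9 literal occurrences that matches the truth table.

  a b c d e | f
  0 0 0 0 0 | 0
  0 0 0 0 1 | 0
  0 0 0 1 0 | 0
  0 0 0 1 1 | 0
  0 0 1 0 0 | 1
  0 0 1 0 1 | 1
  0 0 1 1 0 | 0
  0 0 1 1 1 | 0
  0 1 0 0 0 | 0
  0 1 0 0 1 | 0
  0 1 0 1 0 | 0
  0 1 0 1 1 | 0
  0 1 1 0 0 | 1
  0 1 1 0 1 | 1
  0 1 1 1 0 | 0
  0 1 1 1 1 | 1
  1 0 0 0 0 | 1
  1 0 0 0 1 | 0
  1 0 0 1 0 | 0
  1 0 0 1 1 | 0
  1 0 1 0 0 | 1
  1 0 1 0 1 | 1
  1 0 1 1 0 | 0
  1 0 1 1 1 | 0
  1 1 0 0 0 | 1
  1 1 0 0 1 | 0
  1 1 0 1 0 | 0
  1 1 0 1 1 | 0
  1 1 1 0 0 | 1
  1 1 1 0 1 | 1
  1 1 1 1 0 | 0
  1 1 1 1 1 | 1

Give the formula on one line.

((c | ~e) & ((c | a) & ((e & b) | ~d)))

  ~e = 10101010101010101010101010101010
  (c | ~e) = 10101111101011111010111110101111
  (c | a) = 00001111000011111111111111111111
  (e & b) = 00000000010101010000000001010101
  ~d = 11001100110011001100110011001100
  ((e & b) | ~d) = 11001100110111011100110011011101
  ((c | a) & ((e & b) | ~d)) = 00001100000011011100110011011101
  ((c | ~e) & ((c | a) & ((e & b) | ~d))) = 00001100000011011000110010001101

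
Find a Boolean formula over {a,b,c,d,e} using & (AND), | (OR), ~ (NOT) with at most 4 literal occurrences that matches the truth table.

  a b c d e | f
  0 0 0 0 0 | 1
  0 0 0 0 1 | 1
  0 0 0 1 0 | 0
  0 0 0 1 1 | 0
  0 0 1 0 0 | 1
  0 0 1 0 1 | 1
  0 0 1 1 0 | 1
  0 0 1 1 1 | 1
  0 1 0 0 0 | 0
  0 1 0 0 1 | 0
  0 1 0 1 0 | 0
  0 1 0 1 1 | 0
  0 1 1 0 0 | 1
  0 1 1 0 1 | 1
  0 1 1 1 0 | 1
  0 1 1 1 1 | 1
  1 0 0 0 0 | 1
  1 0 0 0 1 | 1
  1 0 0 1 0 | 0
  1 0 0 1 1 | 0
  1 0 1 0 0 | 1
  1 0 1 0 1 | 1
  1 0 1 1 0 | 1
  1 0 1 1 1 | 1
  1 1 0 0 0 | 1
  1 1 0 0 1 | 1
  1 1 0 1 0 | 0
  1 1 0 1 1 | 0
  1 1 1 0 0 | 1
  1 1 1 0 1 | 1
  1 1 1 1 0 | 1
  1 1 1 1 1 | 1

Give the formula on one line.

  ~d = 11001100110011001100110011001100
  ~b = 11111111000000001111111100000000
  (~b | a) = 11111111000000001111111111111111
  (~d & (~b | a)) = 11001100000000001100110011001100
  (c | (~d & (~b | a))) = 11001111000011111100111111001111

(c | (~d & (~b | a)))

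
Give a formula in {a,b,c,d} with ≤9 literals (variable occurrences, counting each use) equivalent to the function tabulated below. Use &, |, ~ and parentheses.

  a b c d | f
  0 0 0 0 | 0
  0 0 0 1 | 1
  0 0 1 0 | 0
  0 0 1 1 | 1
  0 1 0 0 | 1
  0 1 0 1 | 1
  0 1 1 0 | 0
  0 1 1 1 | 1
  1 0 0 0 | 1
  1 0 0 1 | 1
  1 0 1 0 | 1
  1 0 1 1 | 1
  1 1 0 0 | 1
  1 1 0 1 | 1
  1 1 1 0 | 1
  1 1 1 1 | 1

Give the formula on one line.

(d | (a | ((~b & d) | (~c & (b | d)))))

  ~b = 1111000011110000
  (~b & d) = 0101000001010000
  ~c = 1100110011001100
  (b | d) = 0101111101011111
  (~c & (b | d)) = 0100110001001100
  ((~b & d) | (~c & (b | d))) = 0101110001011100
  (a | ((~b & d) | (~c & (b | d)))) = 0101110011111111
  (d | (a | ((~b & d) | (~c & (b | d))))) = 0101110111111111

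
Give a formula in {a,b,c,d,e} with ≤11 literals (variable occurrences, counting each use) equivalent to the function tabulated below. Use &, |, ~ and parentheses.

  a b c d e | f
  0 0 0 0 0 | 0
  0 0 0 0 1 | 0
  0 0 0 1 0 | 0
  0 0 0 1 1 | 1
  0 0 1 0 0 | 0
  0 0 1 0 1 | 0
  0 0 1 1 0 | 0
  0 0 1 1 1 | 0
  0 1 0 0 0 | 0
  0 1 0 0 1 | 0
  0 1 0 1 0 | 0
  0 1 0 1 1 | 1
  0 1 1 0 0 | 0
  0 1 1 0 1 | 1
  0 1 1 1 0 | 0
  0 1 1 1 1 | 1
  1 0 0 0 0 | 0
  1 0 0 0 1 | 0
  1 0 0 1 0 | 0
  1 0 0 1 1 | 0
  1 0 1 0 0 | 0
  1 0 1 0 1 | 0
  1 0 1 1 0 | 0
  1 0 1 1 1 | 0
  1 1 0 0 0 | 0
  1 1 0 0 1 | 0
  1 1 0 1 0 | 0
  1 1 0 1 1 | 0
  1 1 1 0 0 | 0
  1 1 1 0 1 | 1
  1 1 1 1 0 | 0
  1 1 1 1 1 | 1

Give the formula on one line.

  ~d = 11001100110011001100110011001100
  ~a = 11111111111111110000000000000000
  (~d | ~a) = 11111111111111111100110011001100
  (d & (~d | ~a)) = 00110011001100110000000000000000
  ~c = 11110000111100001111000011110000
  (~c & e) = 01010000010100000101000001010000
  ((d & (~d | ~a)) & (~c & e)) = 00010000000100000000000000000000
  (c & b) = 00000000000011110000000000001111
  (((d & (~d | ~a)) & (~c & e)) | (c & b)) = 00010000000111110000000000001111
  ((((d & (~d | ~a)) & (~c & e)) | (c & b)) & e) = 00010000000101010000000000000101

((((d & (~d | ~a)) & (~c & e)) | (c & b)) & e)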